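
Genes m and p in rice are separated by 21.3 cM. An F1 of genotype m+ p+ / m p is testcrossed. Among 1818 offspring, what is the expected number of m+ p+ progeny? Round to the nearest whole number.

A map distance of 21.3 cM corresponds to a recombination frequency of 0.213.
The F1 is m+ p+ / m p, so m+ p+ is a parental gamete class with expected frequency (1 − r)/2 = 0.787/2 = 0.3935.
Expected number = 0.3935 × 1818 = 715.38 ≈ 715.

715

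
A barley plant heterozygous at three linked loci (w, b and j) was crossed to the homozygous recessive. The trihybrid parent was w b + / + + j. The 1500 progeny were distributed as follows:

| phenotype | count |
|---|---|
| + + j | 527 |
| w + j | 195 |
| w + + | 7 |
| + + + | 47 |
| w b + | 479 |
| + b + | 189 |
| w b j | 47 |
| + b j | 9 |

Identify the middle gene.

b

The two rarest classes, w + + and + b j, are the double crossovers. Comparing them with the parentals, only the b allele has switched, so b is the middle locus and the order is j – b – w.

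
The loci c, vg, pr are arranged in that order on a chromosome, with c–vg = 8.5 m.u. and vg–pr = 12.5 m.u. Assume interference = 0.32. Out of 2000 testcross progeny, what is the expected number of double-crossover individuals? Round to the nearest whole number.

14

Map distances give recombination frequencies of 0.085 and 0.125 for the two intervals.
With interference 0.32 (so coincidence = 0.68), expected double-crossover frequency = 0.085 × 0.125 × 0.68 = 0.00722.
Expected number = 0.00722 × 2000 = 14.45 ≈ 14.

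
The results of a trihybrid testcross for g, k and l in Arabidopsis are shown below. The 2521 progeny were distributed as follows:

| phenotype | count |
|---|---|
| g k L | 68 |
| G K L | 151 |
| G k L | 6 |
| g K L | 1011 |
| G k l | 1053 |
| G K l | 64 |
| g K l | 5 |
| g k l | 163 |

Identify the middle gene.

The two most frequent reciprocal classes, G k l and g K L, are the parental types, so the F1 was G k l / g K L.
The two rarest classes, G k L and g K l, are the double crossovers. Comparing them with the parentals, only the l allele has switched, so l is the middle locus and the order is g – l – k.

l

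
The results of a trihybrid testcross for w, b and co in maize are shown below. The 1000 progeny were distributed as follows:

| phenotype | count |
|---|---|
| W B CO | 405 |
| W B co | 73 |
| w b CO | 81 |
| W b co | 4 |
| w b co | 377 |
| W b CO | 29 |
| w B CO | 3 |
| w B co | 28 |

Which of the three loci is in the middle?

The two most frequent reciprocal classes, w b co and W B CO, are the parental types, so the F1 was w b co / W B CO.
The two rarest classes, W b co and w B CO, are the double crossovers. Comparing them with the parentals, only the w allele has switched, so w is the middle locus and the order is co – w – b.

w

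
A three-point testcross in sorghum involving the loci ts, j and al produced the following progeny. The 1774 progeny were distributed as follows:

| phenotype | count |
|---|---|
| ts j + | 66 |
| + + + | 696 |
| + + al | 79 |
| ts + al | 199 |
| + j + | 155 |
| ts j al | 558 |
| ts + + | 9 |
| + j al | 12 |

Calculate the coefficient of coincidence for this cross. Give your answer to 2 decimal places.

0.60

The two most frequent reciprocal classes, ts j al and + + +, are the parental types, so the F1 was ts j al / + + +.
The two rarest classes, + j al and ts + +, are the double crossovers. Comparing them with the parentals, only the ts allele has switched, so ts is the middle locus and the order is al – ts – j.
al–ts: (145 + 21)/1774 = 0.0936; ts–j: (354 + 21)/1774 = 0.2114.
Expected DCO frequency = 0.0936 × 0.2114 ≈ 0.01979; observed = 21/1774 ≈ 0.01184.
Coefficient of coincidence = 0.01184/0.01979 ≈ 0.60.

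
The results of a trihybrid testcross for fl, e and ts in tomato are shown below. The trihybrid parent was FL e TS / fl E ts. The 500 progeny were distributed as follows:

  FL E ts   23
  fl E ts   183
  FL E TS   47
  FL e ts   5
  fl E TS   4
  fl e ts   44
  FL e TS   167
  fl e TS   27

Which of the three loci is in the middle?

ts

The two rarest classes, FL e ts and fl E TS, are the double crossovers. Comparing them with the parentals, only the ts allele has switched, so ts is the middle locus and the order is fl – ts – e.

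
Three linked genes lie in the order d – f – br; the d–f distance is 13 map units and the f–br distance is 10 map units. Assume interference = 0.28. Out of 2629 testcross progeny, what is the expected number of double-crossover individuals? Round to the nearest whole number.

Map distances give recombination frequencies of 0.130 and 0.100 for the two intervals.
With interference 0.28 (so coincidence = 0.72), expected double-crossover frequency = 0.130 × 0.100 × 0.72 = 0.00936.
Expected number = 0.00936 × 2629 = 24.61 ≈ 25.

25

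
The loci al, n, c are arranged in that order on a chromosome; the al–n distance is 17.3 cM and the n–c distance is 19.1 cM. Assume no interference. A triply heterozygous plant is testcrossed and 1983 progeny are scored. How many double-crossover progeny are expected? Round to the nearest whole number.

66

Map distances give recombination frequencies of 0.173 and 0.191 for the two intervals.
With no interference, expected double-crossover frequency = 0.173 × 0.191 = 0.03304.
Expected number = 0.03304 × 1983 = 65.52 ≈ 66.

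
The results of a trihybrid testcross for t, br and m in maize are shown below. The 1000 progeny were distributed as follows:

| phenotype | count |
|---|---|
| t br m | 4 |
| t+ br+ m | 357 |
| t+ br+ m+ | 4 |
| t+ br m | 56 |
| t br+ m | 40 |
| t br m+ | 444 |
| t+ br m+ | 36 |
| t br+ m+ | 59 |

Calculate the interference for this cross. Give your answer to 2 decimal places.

0.23

The two most frequent reciprocal classes, t br m+ and t+ br+ m, are the parental types, so the F1 was t br m+ / t+ br+ m.
The two rarest classes, t br m and t+ br+ m+, are the double crossovers. Comparing them with the parentals, only the m allele has switched, so m is the middle locus and the order is br – m – t.
br–m: (115 + 8)/1000 = 0.1230; m–t: (76 + 8)/1000 = 0.0840.
Expected DCO frequency = 0.1230 × 0.0840 ≈ 0.01033; observed = 8/1000 ≈ 0.00800.
Coefficient of coincidence = 0.00800/0.01033 ≈ 0.77; interference = 1 − 0.77 = 0.23.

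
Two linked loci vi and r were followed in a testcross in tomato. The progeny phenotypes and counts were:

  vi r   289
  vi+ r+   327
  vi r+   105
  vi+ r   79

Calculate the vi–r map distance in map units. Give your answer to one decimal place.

23.0 map units

The two most frequent classes, vi+ r+ (327) and vi r (289), are the parental types, so the F1 was vi+ r+ / vi r.
The recombinant classes are vi+ r and vi r+: 79 + 105 = 184.
Recombination frequency = 184/800 = 0.2300 ≈ 23.0%, i.e. 23.0 map units.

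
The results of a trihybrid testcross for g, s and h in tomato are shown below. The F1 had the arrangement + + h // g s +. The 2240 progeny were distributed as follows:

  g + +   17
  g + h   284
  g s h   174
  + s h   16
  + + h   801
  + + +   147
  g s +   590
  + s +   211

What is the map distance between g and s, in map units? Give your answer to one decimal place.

23.6 map units

The two rarest classes, + s h and g + +, are the double crossovers. Comparing them with the parentals, only the s allele has switched, so s is the middle locus and the order is h – s – g.
Crossovers in the s–g interval produce the single-crossover classes g + h and + s + (284 + 211 = 495) plus the double crossovers (33).
RF(s–g) = (495 + 33) / 2240 = 528/2240 = 0.2357 → 23.6 map units.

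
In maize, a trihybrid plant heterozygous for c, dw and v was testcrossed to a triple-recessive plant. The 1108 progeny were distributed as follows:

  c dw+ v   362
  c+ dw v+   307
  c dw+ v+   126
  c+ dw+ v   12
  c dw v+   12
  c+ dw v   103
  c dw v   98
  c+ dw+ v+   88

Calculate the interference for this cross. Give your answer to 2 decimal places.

The two most frequent reciprocal classes, c dw+ v and c+ dw v+, are the parental types, so the F1 was c dw+ v / c+ dw v+.
The two rarest classes, c+ dw+ v and c dw v+, are the double crossovers. Comparing them with the parentals, only the c allele has switched, so c is the middle locus and the order is v – c – dw.
v–c: (229 + 24)/1108 = 0.2283; c–dw: (186 + 24)/1108 = 0.1895.
Expected DCO frequency = 0.2283 × 0.1895 ≈ 0.04326; observed = 24/1108 ≈ 0.02166.
Coefficient of coincidence = 0.02166/0.04326 ≈ 0.50; interference = 1 − 0.50 = 0.50.

0.50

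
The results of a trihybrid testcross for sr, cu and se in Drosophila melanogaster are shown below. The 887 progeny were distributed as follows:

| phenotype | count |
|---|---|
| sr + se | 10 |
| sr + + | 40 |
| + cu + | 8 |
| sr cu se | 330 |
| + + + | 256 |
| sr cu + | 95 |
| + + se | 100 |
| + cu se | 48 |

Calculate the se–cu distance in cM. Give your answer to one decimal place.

24.0 cM

The two most frequent reciprocal classes, + + + and sr cu se, are the parental types, so the F1 was + + + / sr cu se.
The two rarest classes, + cu + and sr + se, are the double crossovers. Comparing them with the parentals, only the cu allele has switched, so cu is the middle locus and the order is se – cu – sr.
Crossovers in the se–cu interval produce the single-crossover classes + + se and sr cu + (100 + 95 = 195) plus the double crossovers (18).
RF(se–cu) = (195 + 18) / 887 = 213/887 = 0.2401 → 24.0 cM.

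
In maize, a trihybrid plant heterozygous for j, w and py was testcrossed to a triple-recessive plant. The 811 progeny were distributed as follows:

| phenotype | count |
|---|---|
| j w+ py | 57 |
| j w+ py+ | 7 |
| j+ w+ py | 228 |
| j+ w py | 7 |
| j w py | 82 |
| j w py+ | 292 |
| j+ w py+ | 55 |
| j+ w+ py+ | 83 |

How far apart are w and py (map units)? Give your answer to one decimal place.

22.1 map units

The two most frequent reciprocal classes, j w py+ and j+ w+ py, are the parental types, so the F1 was j w py+ / j+ w+ py.
The two rarest classes, j w+ py+ and j+ w py, are the double crossovers. Comparing them with the parentals, only the w allele has switched, so w is the middle locus and the order is py – w – j.
Crossovers in the py–w interval produce the single-crossover classes j w py and j+ w+ py+ (82 + 83 = 165) plus the double crossovers (14).
RF(py–w) = (165 + 14) / 811 = 179/811 = 0.2207 → 22.1 map units.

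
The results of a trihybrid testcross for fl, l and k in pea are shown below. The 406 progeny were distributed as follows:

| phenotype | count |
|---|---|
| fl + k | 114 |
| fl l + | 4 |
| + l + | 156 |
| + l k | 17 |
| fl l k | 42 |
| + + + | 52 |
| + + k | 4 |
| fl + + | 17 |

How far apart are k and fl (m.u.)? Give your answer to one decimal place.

The two most frequent reciprocal classes, + l + and fl + k, are the parental types, so the F1 was + l + / fl + k.
The two rarest classes, fl l + and + + k, are the double crossovers. Comparing them with the parentals, only the fl allele has switched, so fl is the middle locus and the order is l – fl – k.
Crossovers in the fl–k interval produce the single-crossover classes + l k and fl + + (17 + 17 = 34) plus the double crossovers (8).
RF(fl–k) = (34 + 8) / 406 = 42/406 = 0.1034 → 10.3 m.u.

10.3 m.u.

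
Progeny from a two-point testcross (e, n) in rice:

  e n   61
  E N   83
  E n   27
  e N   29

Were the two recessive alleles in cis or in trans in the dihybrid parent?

The two most frequent classes are E N (83) and e n (61); these are the parental (non-recombinant) types.
So the F1 carried E N on one chromosome and e n on the other — the recessive alleles are on the same chromosome (cis / coupling).

cis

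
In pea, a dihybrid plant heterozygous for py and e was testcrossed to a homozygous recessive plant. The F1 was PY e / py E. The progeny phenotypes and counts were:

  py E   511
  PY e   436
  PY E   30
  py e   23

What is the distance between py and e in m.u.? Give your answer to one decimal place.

5.3 m.u.

The recombinant classes are PY E and py e: 30 + 23 = 53.
Recombination frequency = 53/1000 = 0.0530 ≈ 5.3%, i.e. 5.3 m.u.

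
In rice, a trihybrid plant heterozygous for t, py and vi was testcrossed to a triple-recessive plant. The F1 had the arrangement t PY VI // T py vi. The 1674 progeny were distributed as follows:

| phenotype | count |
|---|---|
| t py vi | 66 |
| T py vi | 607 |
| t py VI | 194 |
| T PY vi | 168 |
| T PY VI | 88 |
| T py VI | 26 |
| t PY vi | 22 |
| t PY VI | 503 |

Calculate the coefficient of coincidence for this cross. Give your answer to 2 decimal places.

0.97

The two rarest classes, t PY vi and T py VI, are the double crossovers. Comparing them with the parentals, only the vi allele has switched, so vi is the middle locus and the order is t – vi – py.
t–vi: (154 + 48)/1674 = 0.1207; vi–py: (362 + 48)/1674 = 0.2449.
Expected DCO frequency = 0.1207 × 0.2449 ≈ 0.02956; observed = 48/1674 ≈ 0.02867.
Coefficient of coincidence = 0.02867/0.02956 ≈ 0.97.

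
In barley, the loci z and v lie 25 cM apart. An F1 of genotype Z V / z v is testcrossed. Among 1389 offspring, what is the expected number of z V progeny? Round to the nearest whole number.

A map distance of 25 cM corresponds to a recombination frequency of 0.250.
The F1 is Z V / z v, so z V is a recombinant gamete class with expected frequency r/2 = 0.250/2 = 0.1250.
Expected number = 0.1250 × 1389 = 173.62 ≈ 174.

174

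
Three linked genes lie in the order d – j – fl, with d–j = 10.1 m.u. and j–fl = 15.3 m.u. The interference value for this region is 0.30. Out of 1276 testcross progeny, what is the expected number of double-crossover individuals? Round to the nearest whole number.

Map distances give recombination frequencies of 0.101 and 0.153 for the two intervals.
With interference 0.30 (so coincidence = 0.70), expected double-crossover frequency = 0.101 × 0.153 × 0.70 = 0.01082.
Expected number = 0.01082 × 1276 = 13.80 ≈ 14.

14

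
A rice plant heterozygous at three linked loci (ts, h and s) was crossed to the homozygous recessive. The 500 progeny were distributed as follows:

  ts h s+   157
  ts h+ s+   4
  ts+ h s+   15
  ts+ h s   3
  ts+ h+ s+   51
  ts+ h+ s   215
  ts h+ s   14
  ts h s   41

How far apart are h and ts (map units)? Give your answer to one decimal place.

The two most frequent reciprocal classes, ts h s+ and ts+ h+ s, are the parental types, so the F1 was ts h s+ / ts+ h+ s.
The two rarest classes, ts h+ s+ and ts+ h s, are the double crossovers. Comparing them with the parentals, only the h allele has switched, so h is the middle locus and the order is s – h – ts.
Crossovers in the h–ts interval produce the single-crossover classes ts+ h s+ and ts h+ s (15 + 14 = 29) plus the double crossovers (7).
RF(h–ts) = (29 + 7) / 500 = 36/500 = 0.0720 → 7.2 map units.

7.2 map units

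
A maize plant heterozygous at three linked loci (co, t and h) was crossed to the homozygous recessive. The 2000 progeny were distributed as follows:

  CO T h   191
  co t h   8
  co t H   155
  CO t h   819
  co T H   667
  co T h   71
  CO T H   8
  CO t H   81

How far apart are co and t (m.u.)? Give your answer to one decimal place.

18.1 m.u.

The two most frequent reciprocal classes, co T H and CO t h, are the parental types, so the F1 was co T H / CO t h.
The two rarest classes, CO T H and co t h, are the double crossovers. Comparing them with the parentals, only the co allele has switched, so co is the middle locus and the order is t – co – h.
Crossovers in the t–co interval produce the single-crossover classes co t H and CO T h (155 + 191 = 346) plus the double crossovers (16).
RF(t–co) = (346 + 16) / 2000 = 362/2000 = 0.1810 → 18.1 m.u.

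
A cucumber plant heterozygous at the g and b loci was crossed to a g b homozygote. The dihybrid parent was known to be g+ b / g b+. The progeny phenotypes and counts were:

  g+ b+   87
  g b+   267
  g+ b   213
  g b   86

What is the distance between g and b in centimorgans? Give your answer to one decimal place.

26.5 centimorgans

The recombinant classes are g+ b+ and g b: 87 + 86 = 173.
Recombination frequency = 173/653 = 0.2649 ≈ 26.5%, i.e. 26.5 centimorgans.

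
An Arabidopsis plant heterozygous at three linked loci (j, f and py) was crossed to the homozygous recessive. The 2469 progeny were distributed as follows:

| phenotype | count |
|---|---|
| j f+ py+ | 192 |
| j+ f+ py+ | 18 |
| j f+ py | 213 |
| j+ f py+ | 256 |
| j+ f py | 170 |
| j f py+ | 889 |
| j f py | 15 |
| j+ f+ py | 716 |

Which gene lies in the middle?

py

The two most frequent reciprocal classes, j+ f+ py and j f py+, are the parental types, so the F1 was j+ f+ py / j f py+.
The two rarest classes, j+ f+ py+ and j f py, are the double crossovers. Comparing them with the parentals, only the py allele has switched, so py is the middle locus and the order is f – py – j.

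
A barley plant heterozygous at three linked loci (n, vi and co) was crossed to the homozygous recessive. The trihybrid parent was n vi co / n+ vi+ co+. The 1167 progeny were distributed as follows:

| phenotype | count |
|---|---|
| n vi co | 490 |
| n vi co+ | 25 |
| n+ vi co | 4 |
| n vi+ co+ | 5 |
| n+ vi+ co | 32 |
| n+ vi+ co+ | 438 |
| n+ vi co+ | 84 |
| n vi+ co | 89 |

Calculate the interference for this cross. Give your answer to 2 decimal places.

The two rarest classes, n+ vi co and n vi+ co+, are the double crossovers. Comparing them with the parentals, only the n allele has switched, so n is the middle locus and the order is vi – n – co.
vi–n: (173 + 9)/1167 = 0.1560; n–co: (57 + 9)/1167 = 0.0566.
Expected DCO frequency = 0.1560 × 0.0566 ≈ 0.00883; observed = 9/1167 ≈ 0.00771.
Coefficient of coincidence = 0.00771/0.00883 ≈ 0.87; interference = 1 − 0.87 = 0.13.

0.13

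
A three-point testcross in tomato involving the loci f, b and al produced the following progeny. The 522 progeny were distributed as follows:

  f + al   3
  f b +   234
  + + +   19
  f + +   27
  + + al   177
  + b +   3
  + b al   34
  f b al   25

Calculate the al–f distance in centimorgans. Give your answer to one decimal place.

9.6 centimorgans

The two most frequent reciprocal classes, + + al and f b +, are the parental types, so the F1 was + + al / f b +.
The two rarest classes, f + al and + b +, are the double crossovers. Comparing them with the parentals, only the f allele has switched, so f is the middle locus and the order is al – f – b.
Crossovers in the al–f interval produce the single-crossover classes + + + and f b al (19 + 25 = 44) plus the double crossovers (6).
RF(al–f) = (44 + 6) / 522 = 50/522 = 0.0958 → 9.6 centimorgans.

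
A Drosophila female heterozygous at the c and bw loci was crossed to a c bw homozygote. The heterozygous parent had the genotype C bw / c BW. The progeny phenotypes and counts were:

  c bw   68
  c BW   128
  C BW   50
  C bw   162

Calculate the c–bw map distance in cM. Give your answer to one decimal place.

The recombinant classes are C BW and c bw: 50 + 68 = 118.
Recombination frequency = 118/408 = 0.2892 ≈ 28.9%, i.e. 28.9 cM.

28.9 cM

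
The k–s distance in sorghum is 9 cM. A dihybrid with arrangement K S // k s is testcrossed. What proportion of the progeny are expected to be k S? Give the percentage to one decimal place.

4.5%

A map distance of 9 cM corresponds to a recombination frequency of 0.090.
The F1 is K S / k s, so k S is a recombinant gamete class with expected frequency r/2 = 0.090/2 = 0.0450.
That is 0.0450 = 4.5% of the progeny.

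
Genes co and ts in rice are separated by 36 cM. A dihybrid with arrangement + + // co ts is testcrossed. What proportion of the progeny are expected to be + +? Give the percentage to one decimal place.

32.0%

A map distance of 36 cM corresponds to a recombination frequency of 0.360.
The F1 is + + / co ts, so + + is a parental gamete class with expected frequency (1 − r)/2 = 0.640/2 = 0.3200.
That is 0.3200 = 32.0% of the progeny.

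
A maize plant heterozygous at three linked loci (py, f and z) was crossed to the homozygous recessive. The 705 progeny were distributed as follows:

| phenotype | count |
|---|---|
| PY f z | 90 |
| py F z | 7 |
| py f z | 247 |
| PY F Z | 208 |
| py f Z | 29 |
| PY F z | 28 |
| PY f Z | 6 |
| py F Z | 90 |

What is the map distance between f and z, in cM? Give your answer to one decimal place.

The two most frequent reciprocal classes, py f z and PY F Z, are the parental types, so the F1 was py f z / PY F Z.
The two rarest classes, py F z and PY f Z, are the double crossovers. Comparing them with the parentals, only the f allele has switched, so f is the middle locus and the order is py – f – z.
Crossovers in the f–z interval produce the single-crossover classes py f Z and PY F z (29 + 28 = 57) plus the double crossovers (13).
RF(f–z) = (57 + 13) / 705 = 70/705 = 0.0993 → 9.9 cM.

9.9 cM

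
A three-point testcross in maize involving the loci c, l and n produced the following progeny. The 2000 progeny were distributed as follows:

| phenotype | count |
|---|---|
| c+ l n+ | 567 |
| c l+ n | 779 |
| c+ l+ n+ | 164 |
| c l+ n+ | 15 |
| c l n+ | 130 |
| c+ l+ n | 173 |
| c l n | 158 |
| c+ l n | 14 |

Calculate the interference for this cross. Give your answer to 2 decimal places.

0.50

The two most frequent reciprocal classes, c+ l n+ and c l+ n, are the parental types, so the F1 was c+ l n+ / c l+ n.
The two rarest classes, c+ l n and c l+ n+, are the double crossovers. Comparing them with the parentals, only the n allele has switched, so n is the middle locus and the order is c – n – l.
c–n: (303 + 29)/2000 = 0.1660; n–l: (322 + 29)/2000 = 0.1755.
Expected DCO frequency = 0.1660 × 0.1755 ≈ 0.02913; observed = 29/2000 ≈ 0.01450.
Coefficient of coincidence = 0.01450/0.02913 ≈ 0.50; interference = 1 − 0.50 = 0.50.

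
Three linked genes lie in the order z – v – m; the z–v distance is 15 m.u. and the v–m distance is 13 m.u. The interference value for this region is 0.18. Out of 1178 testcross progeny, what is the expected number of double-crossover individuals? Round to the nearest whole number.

Map distances give recombination frequencies of 0.150 and 0.130 for the two intervals.
With interference 0.18 (so coincidence = 0.82), expected double-crossover frequency = 0.150 × 0.130 × 0.82 = 0.01599.
Expected number = 0.01599 × 1178 = 18.84 ≈ 19.

19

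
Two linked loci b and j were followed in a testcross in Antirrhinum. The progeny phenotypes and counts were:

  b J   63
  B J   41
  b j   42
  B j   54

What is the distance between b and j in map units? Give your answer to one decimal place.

The two most frequent classes, B j (54) and b J (63), are the parental types, so the F1 was B j / b J.
The recombinant classes are B J and b j: 41 + 42 = 83.
Recombination frequency = 83/200 = 0.4150 ≈ 41.5%, i.e. 41.5 map units.

41.5 map units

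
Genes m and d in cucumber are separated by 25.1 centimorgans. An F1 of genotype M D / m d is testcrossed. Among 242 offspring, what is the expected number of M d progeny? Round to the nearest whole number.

A map distance of 25.1 centimorgans corresponds to a recombination frequency of 0.251.
The F1 is M D / m d, so M d is a recombinant gamete class with expected frequency r/2 = 0.251/2 = 0.1255.
Expected number = 0.1255 × 242 = 30.37 ≈ 30.

30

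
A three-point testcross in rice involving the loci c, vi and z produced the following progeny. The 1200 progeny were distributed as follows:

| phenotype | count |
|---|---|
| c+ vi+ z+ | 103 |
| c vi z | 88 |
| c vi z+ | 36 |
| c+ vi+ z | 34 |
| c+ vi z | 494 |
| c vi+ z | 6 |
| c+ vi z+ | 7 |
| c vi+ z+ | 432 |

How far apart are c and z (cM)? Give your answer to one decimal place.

The two most frequent reciprocal classes, c+ vi z and c vi+ z+, are the parental types, so the F1 was c+ vi z / c vi+ z+.
The two rarest classes, c+ vi z+ and c vi+ z, are the double crossovers. Comparing them with the parentals, only the z allele has switched, so z is the middle locus and the order is c – z – vi.
Crossovers in the c–z interval produce the single-crossover classes c vi z and c+ vi+ z+ (88 + 103 = 191) plus the double crossovers (13).
RF(c–z) = (191 + 13) / 1200 = 204/1200 = 0.1700 → 17.0 cM.

17.0 cM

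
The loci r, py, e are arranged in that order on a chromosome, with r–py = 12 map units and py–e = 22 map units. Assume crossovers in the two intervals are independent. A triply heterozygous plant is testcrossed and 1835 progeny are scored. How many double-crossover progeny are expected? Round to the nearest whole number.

Map distances give recombination frequencies of 0.120 and 0.220 for the two intervals.
With no interference, expected double-crossover frequency = 0.120 × 0.220 = 0.02640.
Expected number = 0.02640 × 1835 = 48.44 ≈ 48.

48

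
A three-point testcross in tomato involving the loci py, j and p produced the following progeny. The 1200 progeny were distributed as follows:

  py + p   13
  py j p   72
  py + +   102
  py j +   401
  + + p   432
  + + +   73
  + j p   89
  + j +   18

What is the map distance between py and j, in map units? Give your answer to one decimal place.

18.5 map units

The two most frequent reciprocal classes, + + p and py j +, are the parental types, so the F1 was + + p / py j +.
The two rarest classes, py + p and + j +, are the double crossovers. Comparing them with the parentals, only the py allele has switched, so py is the middle locus and the order is p – py – j.
Crossovers in the py–j interval produce the single-crossover classes + j p and py + + (89 + 102 = 191) plus the double crossovers (31).
RF(py–j) = (191 + 31) / 1200 = 222/1200 = 0.1850 → 18.5 map units.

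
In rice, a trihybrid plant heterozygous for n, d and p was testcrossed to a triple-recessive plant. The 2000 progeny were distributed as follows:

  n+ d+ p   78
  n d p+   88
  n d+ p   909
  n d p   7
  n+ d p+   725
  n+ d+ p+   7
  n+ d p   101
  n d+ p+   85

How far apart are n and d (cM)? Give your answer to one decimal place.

The two most frequent reciprocal classes, n d+ p and n+ d p+, are the parental types, so the F1 was n d+ p / n+ d p+.
The two rarest classes, n d p and n+ d+ p+, are the double crossovers. Comparing them with the parentals, only the d allele has switched, so d is the middle locus and the order is n – d – p.
Crossovers in the n–d interval produce the single-crossover classes n+ d+ p and n d p+ (78 + 88 = 166) plus the double crossovers (14).
RF(n–d) = (166 + 14) / 2000 = 180/2000 = 0.0900 → 9.0 cM.

9.0 cM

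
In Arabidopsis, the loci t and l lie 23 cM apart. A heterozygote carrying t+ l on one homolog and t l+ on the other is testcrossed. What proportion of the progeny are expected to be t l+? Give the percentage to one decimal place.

A map distance of 23 cM corresponds to a recombination frequency of 0.230.
The F1 is t+ l / t l+, so t l+ is a parental gamete class with expected frequency (1 − r)/2 = 0.770/2 = 0.3850.
That is 0.3850 = 38.5% of the progeny.

38.5%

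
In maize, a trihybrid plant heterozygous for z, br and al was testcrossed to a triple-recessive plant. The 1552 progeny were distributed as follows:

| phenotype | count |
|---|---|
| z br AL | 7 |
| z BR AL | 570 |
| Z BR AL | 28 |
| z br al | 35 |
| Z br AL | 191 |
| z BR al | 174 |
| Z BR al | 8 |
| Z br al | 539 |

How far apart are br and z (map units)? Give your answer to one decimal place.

5.0 map units

The two most frequent reciprocal classes, z BR AL and Z br al, are the parental types, so the F1 was z BR AL / Z br al.
The two rarest classes, z br AL and Z BR al, are the double crossovers. Comparing them with the parentals, only the br allele has switched, so br is the middle locus and the order is z – br – al.
Crossovers in the z–br interval produce the single-crossover classes Z BR AL and z br al (28 + 35 = 63) plus the double crossovers (15).
RF(z–br) = (63 + 15) / 1552 = 78/1552 = 0.0503 → 5.0 map units.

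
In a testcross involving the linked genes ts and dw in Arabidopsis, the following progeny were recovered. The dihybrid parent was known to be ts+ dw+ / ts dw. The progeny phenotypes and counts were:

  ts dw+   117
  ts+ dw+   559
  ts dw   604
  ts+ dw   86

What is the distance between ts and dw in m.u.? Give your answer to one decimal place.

14.9 m.u.

The recombinant classes are ts+ dw and ts dw+: 86 + 117 = 203.
Recombination frequency = 203/1366 = 0.1486 ≈ 14.9%, i.e. 14.9 m.u.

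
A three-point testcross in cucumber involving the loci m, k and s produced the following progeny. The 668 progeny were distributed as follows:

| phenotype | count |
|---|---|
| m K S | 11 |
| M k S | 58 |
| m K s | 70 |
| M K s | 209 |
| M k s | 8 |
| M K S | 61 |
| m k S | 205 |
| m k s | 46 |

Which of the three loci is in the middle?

The two most frequent reciprocal classes, M K s and m k S, are the parental types, so the F1 was M K s / m k S.
The two rarest classes, M k s and m K S, are the double crossovers. Comparing them with the parentals, only the k allele has switched, so k is the middle locus and the order is m – k – s.

k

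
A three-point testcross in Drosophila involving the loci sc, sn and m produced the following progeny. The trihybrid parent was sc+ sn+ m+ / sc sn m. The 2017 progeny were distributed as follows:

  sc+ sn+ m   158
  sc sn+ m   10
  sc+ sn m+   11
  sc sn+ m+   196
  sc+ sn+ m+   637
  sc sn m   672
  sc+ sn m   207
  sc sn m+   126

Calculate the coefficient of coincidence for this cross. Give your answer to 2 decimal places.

0.33

The two rarest classes, sc+ sn m+ and sc sn+ m, are the double crossovers. Comparing them with the parentals, only the sn allele has switched, so sn is the middle locus and the order is m – sn – sc.
m–sn: (284 + 21)/2017 = 0.1512; sn–sc: (403 + 21)/2017 = 0.2102.
Expected DCO frequency = 0.1512 × 0.2102 ≈ 0.03178; observed = 21/2017 ≈ 0.01041.
Coefficient of coincidence = 0.01041/0.03178 ≈ 0.33.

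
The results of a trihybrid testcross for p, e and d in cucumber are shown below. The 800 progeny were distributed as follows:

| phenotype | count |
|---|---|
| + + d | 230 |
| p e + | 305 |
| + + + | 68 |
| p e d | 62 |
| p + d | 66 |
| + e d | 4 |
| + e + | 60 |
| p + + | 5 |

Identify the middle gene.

The two most frequent reciprocal classes, p e + and + + d, are the parental types, so the F1 was p e + / + + d.
The two rarest classes, p + + and + e d, are the double crossovers. Comparing them with the parentals, only the e allele has switched, so e is the middle locus and the order is p – e – d.

e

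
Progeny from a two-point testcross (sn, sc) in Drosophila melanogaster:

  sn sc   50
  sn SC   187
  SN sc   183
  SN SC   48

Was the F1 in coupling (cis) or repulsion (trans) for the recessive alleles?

trans

The two most frequent classes are SN sc (183) and sn SC (187); these are the parental (non-recombinant) types.
So the F1 carried SN sc on one chromosome and sn SC on the other — the recessive alleles are on opposite chromosomes (trans / repulsion).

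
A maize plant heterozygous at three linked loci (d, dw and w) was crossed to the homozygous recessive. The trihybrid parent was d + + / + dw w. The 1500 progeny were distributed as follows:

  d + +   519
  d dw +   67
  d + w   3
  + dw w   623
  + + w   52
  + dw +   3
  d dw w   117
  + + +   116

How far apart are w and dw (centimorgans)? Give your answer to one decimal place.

The two rarest classes, d + w and + dw +, are the double crossovers. Comparing them with the parentals, only the w allele has switched, so w is the middle locus and the order is d – w – dw.
Crossovers in the w–dw interval produce the single-crossover classes d dw + and + + w (67 + 52 = 119) plus the double crossovers (6).
RF(w–dw) = (119 + 6) / 1500 = 125/1500 = 0.0833 → 8.3 centimorgans.

8.3 centimorgans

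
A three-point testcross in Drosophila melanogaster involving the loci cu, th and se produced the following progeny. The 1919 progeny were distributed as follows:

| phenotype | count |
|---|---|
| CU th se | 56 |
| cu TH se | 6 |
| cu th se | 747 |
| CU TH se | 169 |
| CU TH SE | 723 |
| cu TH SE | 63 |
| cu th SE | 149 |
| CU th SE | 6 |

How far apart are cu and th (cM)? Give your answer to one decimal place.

6.8 cM

The two most frequent reciprocal classes, CU TH SE and cu th se, are the parental types, so the F1 was CU TH SE / cu th se.
The two rarest classes, CU th SE and cu TH se, are the double crossovers. Comparing them with the parentals, only the th allele has switched, so th is the middle locus and the order is se – th – cu.
Crossovers in the th–cu interval produce the single-crossover classes cu TH SE and CU th se (63 + 56 = 119) plus the double crossovers (12).
RF(th–cu) = (119 + 12) / 1919 = 131/1919 = 0.0683 → 6.8 cM.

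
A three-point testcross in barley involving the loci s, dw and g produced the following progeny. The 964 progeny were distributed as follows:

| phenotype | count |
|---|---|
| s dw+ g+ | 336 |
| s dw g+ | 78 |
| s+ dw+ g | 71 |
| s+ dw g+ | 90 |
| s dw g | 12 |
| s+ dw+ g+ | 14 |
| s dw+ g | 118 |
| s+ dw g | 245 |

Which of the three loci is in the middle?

The two most frequent reciprocal classes, s+ dw g and s dw+ g+, are the parental types, so the F1 was s+ dw g / s dw+ g+.
The two rarest classes, s dw g and s+ dw+ g+, are the double crossovers. Comparing them with the parentals, only the s allele has switched, so s is the middle locus and the order is g – s – dw.

s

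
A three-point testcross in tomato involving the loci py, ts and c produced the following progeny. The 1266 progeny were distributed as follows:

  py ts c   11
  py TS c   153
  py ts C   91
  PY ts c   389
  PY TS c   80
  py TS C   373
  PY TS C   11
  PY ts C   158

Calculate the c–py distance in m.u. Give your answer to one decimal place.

The two most frequent reciprocal classes, PY ts c and py TS C, are the parental types, so the F1 was PY ts c / py TS C.
The two rarest classes, py ts c and PY TS C, are the double crossovers. Comparing them with the parentals, only the py allele has switched, so py is the middle locus and the order is ts – py – c.
Crossovers in the py–c interval produce the single-crossover classes PY ts C and py TS c (158 + 153 = 311) plus the double crossovers (22).
RF(py–c) = (311 + 22) / 1266 = 333/1266 = 0.2630 → 26.3 m.u.

26.3 m.u.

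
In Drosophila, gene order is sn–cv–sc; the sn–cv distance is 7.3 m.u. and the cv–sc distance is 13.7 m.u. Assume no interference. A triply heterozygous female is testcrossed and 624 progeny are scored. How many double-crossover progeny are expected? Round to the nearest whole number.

Map distances give recombination frequencies of 0.073 and 0.137 for the two intervals.
With no interference, expected double-crossover frequency = 0.073 × 0.137 = 0.01000.
Expected number = 0.01000 × 624 = 6.24 ≈ 6.

6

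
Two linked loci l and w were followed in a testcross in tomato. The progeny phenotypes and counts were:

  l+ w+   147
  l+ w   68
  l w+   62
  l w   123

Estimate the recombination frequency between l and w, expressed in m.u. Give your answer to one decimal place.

The two most frequent classes, l+ w+ (147) and l w (123), are the parental types, so the F1 was l+ w+ / l w.
The recombinant classes are l+ w and l w+: 68 + 62 = 130.
Recombination frequency = 130/400 = 0.3250 ≈ 32.5%, i.e. 32.5 m.u.

32.5 m.u.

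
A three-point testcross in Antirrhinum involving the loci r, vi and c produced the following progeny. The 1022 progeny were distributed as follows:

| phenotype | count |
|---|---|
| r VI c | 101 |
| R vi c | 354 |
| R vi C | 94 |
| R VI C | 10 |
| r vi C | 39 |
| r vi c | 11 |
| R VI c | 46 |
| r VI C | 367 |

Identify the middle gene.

r

The two most frequent reciprocal classes, R vi c and r VI C, are the parental types, so the F1 was R vi c / r VI C.
The two rarest classes, r vi c and R VI C, are the double crossovers. Comparing them with the parentals, only the r allele has switched, so r is the middle locus and the order is vi – r – c.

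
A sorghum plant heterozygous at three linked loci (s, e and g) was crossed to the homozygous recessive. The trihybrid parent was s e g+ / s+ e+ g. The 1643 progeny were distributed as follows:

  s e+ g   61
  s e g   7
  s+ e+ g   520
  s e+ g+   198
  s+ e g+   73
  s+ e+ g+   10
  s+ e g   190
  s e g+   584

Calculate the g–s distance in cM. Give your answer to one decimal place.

9.2 cM

The two rarest classes, s e g and s+ e+ g+, are the double crossovers. Comparing them with the parentals, only the g allele has switched, so g is the middle locus and the order is e – g – s.
Crossovers in the g–s interval produce the single-crossover classes s+ e g+ and s e+ g (73 + 61 = 134) plus the double crossovers (17).
RF(g–s) = (134 + 17) / 1643 = 151/1643 = 0.0919 → 9.2 cM.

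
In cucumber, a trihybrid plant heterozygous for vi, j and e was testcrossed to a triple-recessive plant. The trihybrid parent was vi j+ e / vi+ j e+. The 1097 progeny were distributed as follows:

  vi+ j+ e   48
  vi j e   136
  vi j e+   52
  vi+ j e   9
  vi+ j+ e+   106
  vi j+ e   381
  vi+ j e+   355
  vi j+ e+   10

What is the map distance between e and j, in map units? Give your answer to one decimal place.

23.8 map units

The two rarest classes, vi j+ e+ and vi+ j e, are the double crossovers. Comparing them with the parentals, only the e allele has switched, so e is the middle locus and the order is vi – e – j.
Crossovers in the e–j interval produce the single-crossover classes vi j e and vi+ j+ e+ (136 + 106 = 242) plus the double crossovers (19).
RF(e–j) = (242 + 19) / 1097 = 261/1097 = 0.2379 → 23.8 map units.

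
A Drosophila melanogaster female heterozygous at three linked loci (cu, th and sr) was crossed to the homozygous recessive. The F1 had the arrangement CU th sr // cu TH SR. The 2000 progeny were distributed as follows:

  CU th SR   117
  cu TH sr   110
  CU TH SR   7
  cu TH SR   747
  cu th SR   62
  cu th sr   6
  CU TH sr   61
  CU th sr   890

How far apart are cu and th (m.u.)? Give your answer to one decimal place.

6.8 m.u.

The two rarest classes, cu th sr and CU TH SR, are the double crossovers. Comparing them with the parentals, only the cu allele has switched, so cu is the middle locus and the order is sr – cu – th.
Crossovers in the cu–th interval produce the single-crossover classes CU TH sr and cu th SR (61 + 62 = 123) plus the double crossovers (13).
RF(cu–th) = (123 + 13) / 2000 = 136/2000 = 0.0680 → 6.8 m.u.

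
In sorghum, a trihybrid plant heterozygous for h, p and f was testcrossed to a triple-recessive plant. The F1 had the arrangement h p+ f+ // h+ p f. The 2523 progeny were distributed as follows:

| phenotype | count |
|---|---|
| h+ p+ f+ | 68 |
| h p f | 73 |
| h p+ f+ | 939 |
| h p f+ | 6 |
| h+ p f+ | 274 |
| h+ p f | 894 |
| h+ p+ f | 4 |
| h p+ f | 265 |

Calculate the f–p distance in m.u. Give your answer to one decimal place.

The two rarest classes, h p f+ and h+ p+ f, are the double crossovers. Comparing them with the parentals, only the p allele has switched, so p is the middle locus and the order is f – p – h.
Crossovers in the f–p interval produce the single-crossover classes h p+ f and h+ p f+ (265 + 274 = 539) plus the double crossovers (10).
RF(f–p) = (539 + 10) / 2523 = 549/2523 = 0.2176 → 21.8 m.u.

21.8 m.u.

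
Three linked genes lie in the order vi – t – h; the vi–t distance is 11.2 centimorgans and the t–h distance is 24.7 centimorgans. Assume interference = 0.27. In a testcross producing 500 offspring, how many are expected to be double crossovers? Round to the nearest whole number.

Map distances give recombination frequencies of 0.112 and 0.247 for the two intervals.
With interference 0.27 (so coincidence = 0.73), expected double-crossover frequency = 0.112 × 0.247 × 0.73 = 0.02019.
Expected number = 0.02019 × 500 = 10.10 ≈ 10.

10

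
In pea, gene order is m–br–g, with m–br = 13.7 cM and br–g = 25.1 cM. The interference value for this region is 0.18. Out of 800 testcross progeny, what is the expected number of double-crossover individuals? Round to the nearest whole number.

23

Map distances give recombination frequencies of 0.137 and 0.251 for the two intervals.
With interference 0.18 (so coincidence = 0.82), expected double-crossover frequency = 0.137 × 0.251 × 0.82 = 0.02820.
Expected number = 0.02820 × 800 = 22.56 ≈ 23.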